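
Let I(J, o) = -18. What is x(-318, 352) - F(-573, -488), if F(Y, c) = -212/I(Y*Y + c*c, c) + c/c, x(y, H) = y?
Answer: -2977/9 ≈ -330.78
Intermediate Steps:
F(Y, c) = 115/9 (F(Y, c) = -212/(-18) + c/c = -212*(-1/18) + 1 = 106/9 + 1 = 115/9)
x(-318, 352) - F(-573, -488) = -318 - 1*115/9 = -318 - 115/9 = -2977/9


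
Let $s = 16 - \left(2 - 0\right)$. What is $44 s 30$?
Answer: $18480$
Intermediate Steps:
$s = 14$ ($s = 16 - \left(2 + 0\right) = 16 - 2 = 14$)
$44 s 30 = 44 \cdot 14 \cdot 30 = 616 \cdot 30 = 18480$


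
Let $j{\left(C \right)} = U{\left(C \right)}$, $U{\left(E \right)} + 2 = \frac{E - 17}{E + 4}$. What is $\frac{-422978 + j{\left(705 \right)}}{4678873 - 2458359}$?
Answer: $- \frac{149946066}{787172213} \approx -0.19049$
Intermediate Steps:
$U{\left(E \right)} = -2 + \frac{-17 + E}{4 + E}$ ($U{\left(E \right)} = -2 + \frac{E - 17}{E + 4} = -2 + \frac{-17 + E}{4 + E}$)
$j{\left(C \right)} = \frac{-25 - C}{4 + C}$
$\frac{-422978 + j{\left(705 \right)}}{4678873 - 2458359} = \frac{-422978 + \frac{-25 - 705}{4 + 705}}{4678873 - 2458359} = \frac{-422978 + \frac{-25 - 705}{709}}{2220514} = \left(-422978 + \frac{1}{709} \left(-730\right)\right) \frac{1}{2220514} = \left(-422978 - \frac{730}{709}\right) \frac{1}{2220514} = \left(- \frac{299892132}{709}\right) \frac{1}{2220514} = - \frac{149946066}{787172213}$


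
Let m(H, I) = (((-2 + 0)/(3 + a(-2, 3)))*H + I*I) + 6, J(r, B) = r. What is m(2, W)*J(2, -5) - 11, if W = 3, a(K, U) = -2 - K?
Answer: 49/3 ≈ 16.333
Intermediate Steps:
m(H, I) = 6 + I**2 - 2*H/3 (m(H, I) = (((-2 + 0)/(3 + (-2 - 1*(-2))))*H + I*I) + 6 = ((-2/(3 + (-2 + 2)))*H + I**2) + 6 = ((-2/(3 + 0))*H + I**2) + 6 = ((-2/3)*H + I**2) + 6 = ((-2*1/3)*H + I**2) + 6 = (-2*H/3 + I**2) + 6 = (I**2 - 2*H/3) + 6 = 6 + I**2 - 2*H/3)
m(2, W)*J(2, -5) - 11 = (6 + 3**2 - 2/3*2)*2 - 11 = (6 + 9 - 4/3)*2 - 11 = (41/3)*2 - 11 = 82/3 - 11 = 49/3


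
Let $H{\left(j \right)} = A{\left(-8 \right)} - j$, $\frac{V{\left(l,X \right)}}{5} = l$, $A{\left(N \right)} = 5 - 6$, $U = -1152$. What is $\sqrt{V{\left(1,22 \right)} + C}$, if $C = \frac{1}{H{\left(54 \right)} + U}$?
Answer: $\frac{\sqrt{7283038}}{1207} \approx 2.2359$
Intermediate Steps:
$A{\left(N \right)} = -1$ ($A{\left(N \right)} = 5 - 6 = -1$)
$V{\left(l,X \right)} = 5 l$
$H{\left(j \right)} = -1 - j$
$C = - \frac{1}{1207}$ ($C = \frac{1}{\left(-1 - 54\right) - 1152} = \frac{1}{-55 - 1152} = \frac{1}{-1207} = - \frac{1}{1207} \approx -0.0008285$)
$\sqrt{V{\left(1,22 \right)} + C} = \sqrt{5 \cdot 1 - \frac{1}{1207}} = \sqrt{5 - \frac{1}{1207}} = \sqrt{\frac{6034}{1207}} = \frac{\sqrt{7283038}}{1207}$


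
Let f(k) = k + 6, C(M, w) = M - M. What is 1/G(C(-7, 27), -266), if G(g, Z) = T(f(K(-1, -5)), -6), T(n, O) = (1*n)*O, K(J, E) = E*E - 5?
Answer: -1/156 ≈ -0.0064103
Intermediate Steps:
K(J, E) = -5 + E² (K(J, E) = E² - 5 = -5 + E²)
C(M, w) = 0
f(k) = 6 + k
T(n, O) = O*n (T(n, O) = n*O = O*n)
G(g, Z) = -156 (G(g, Z) = -6*(6 + (-5 + (-5)²)) = -6*(6 + (-5 + 25)) = -6*(6 + 20) = -6*26 = -156)
1/G(C(-7, 27), -266) = 1/(-156) = -1/156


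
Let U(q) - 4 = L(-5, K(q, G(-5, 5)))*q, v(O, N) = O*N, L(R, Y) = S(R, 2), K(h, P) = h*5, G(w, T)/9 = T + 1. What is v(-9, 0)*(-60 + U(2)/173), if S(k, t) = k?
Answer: 0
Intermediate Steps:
G(w, T) = 9 + 9*T (G(w, T) = 9*(T + 1) = 9*(1 + T) = 9 + 9*T)
K(h, P) = 5*h
L(R, Y) = R
v(O, N) = N*O
U(q) = 4 - 5*q
v(-9, 0)*(-60 + U(2)/173) = (0*(-9))*(-60 + (4 - 5*2)/173) = 0*(-60 + (4 - 10)*(1/173)) = 0*(-60 - 6*1/173) = 0*(-60 - 6/173) = 0*(-10386/173) = 0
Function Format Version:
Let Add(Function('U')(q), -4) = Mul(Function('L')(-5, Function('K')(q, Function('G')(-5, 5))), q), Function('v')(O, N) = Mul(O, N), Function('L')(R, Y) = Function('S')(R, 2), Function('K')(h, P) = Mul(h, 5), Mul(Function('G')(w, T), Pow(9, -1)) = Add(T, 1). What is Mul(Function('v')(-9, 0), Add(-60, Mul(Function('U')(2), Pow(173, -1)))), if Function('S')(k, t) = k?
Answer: 0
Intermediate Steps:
Function('G')(w, T) = Add(9, Mul(9, T)) (Function('G')(w, T) = Mul(9, Add(T, 1)) = Mul(9, Add(1, T)) = Add(9, Mul(9, T)))
Function('K')(h, P) = Mul(5, h)
Function('L')(R, Y) = R
Function('v')(O, N) = Mul(N, O)
Function('U')(q) = Add(4, Mul(-5, q))
Mul(Function('v')(-9, 0), Add(-60, Mul(Function('U')(2), Pow(173, -1)))) = Mul(Mul(0, -9), Add(-60, Mul(Add(4, Mul(-5, 2)), Pow(173, -1)))) = Mul(0, Add(-60, Mul(Add(4, -10), Rational(1, 173)))) = Mul(0, Add(-60, Mul(-6, Rational(1, 173)))) = Mul(0, Add(-60, Rational(-6, 173))) = Mul(0, Rational(-10386, 173)) = 0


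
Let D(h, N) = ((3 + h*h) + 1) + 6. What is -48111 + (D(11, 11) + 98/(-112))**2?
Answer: -1995423/64 ≈ -31179.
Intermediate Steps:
D(h, N) = 10 + h**2 (D(h, N) = ((3 + h**2) + 1) + 6 = (4 + h**2) + 6 = 10 + h**2)
-48111 + (D(11, 11) + 98/(-112))**2 = -48111 + ((10 + 11**2) + 98/(-112))**2 = -48111 + ((10 + 121) + 98*(-1/112))**2 = -48111 + (131 - 7/8)**2 = -48111 + (1041/8)**2 = -48111 + 1083681/64 = -1995423/64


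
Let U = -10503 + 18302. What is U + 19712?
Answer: 27511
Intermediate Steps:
U = 7799
U + 19712 = 7799 + 19712 = 27511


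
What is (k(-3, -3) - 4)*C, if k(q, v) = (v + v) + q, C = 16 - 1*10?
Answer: -78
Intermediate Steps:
C = 6 (C = 16 - 10 = 6)
k(q, v) = q + 2*v (k(q, v) = 2*v + q = q + 2*v)
(k(-3, -3) - 4)*C = ((-3 + 2*(-3)) - 4)*6 = ((-3 - 6) - 4)*6 = (-9 - 4)*6 = -13*6 = -78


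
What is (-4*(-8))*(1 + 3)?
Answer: 128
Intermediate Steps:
(-4*(-8))*(1 + 3) = 32*4 = 128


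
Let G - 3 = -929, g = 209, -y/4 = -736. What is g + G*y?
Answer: -2725935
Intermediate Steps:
y = 2944 (y = -4*(-736) = 2944)
G = -926 (G = 3 - 929 = -926)
g + G*y = 209 - 926*2944 = 209 - 2726144 = -2725935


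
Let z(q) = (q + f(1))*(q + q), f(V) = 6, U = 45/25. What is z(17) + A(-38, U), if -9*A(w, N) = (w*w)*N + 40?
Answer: 21994/45 ≈ 488.76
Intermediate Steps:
U = 9/5 (U = 45*(1/25) = 9/5 ≈ 1.8000)
A(w, N) = -40/9 - N*w²/9 (A(w, N) = -((w*w)*N + 40)/9 = -(w²*N + 40)/9 = -(N*w² + 40)/9 = -(40 + N*w²)/9 = -40/9 - N*w²/9)
z(q) = 2*q*(6 + q) (z(q) = (q + 6)*(q + q) = (6 + q)*(2*q) = 2*q*(6 + q))
z(17) + A(-38, U) = 2*17*(6 + 17) + (-40/9 - ⅑*9/5*(-38)²) = 2*17*23 + (-40/9 - ⅑*9/5*1444) = 782 + (-40/9 - 1444/5) = 782 - 13196/45 = 21994/45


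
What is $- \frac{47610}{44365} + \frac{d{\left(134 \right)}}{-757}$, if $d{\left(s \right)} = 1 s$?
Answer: $- \frac{8397136}{6716861} \approx -1.2502$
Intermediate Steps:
$d{\left(s \right)} = s$
$- \frac{47610}{44365} + \frac{d{\left(134 \right)}}{-757} = - \frac{47610}{44365} + \frac{134}{-757} = \left(-47610\right) \frac{1}{44365} + 134 \left(- \frac{1}{757}\right) = - \frac{9522}{8873} - \frac{134}{757} = - \frac{8397136}{6716861}$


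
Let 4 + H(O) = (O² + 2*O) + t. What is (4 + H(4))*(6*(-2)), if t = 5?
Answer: -348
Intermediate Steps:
H(O) = 1 + O² + 2*O (H(O) = -4 + ((O² + 2*O) + 5) = -4 + (5 + O² + 2*O) = 1 + O² + 2*O)
(4 + H(4))*(6*(-2)) = (4 + (1 + 4² + 2*4))*(6*(-2)) = (4 + (1 + 16 + 8))*(-12) = (4 + 25)*(-12) = 29*(-12) = -348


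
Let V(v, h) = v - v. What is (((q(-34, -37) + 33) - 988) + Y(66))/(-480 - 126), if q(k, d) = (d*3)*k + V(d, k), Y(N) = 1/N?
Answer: -186055/39996 ≈ -4.6518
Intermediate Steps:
V(v, h) = 0
q(k, d) = 3*d*k (q(k, d) = (d*3)*k + 0 = (3*d)*k + 0 = 3*d*k + 0 = 3*d*k)
(((q(-34, -37) + 33) - 988) + Y(66))/(-480 - 126) = (((3*(-37)*(-34) + 33) - 988) + 1/66)/(-480 - 126) = (((3774 + 33) - 988) + 1/66)/(-606) = ((3807 - 988) + 1/66)*(-1/606) = (2819 + 1/66)*(-1/606) = (186055/66)*(-1/606) = -186055/39996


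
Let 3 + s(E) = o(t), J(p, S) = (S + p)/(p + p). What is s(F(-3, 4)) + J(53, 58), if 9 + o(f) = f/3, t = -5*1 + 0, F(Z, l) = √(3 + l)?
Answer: -4013/318 ≈ -12.619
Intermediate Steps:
t = -5 (t = -5 + 0 = -5)
o(f) = -9 + f/3
J(p, S) = (S + p)/(2*p) (J(p, S) = (S + p)/((2*p)) = (S + p)*(1/(2*p)) = (S + p)/(2*p))
s(E) = -41/3 (s(E) = -3 + (-9 + (⅓)*(-5)) = -3 + (-9 - 5/3) = -3 - 32/3 = -41/3)
s(F(-3, 4)) + J(53, 58) = -41/3 + (½)*(58 + 53)/53 = -41/3 + (½)*(1/53)*111 = -41/3 + 111/106 = -4013/318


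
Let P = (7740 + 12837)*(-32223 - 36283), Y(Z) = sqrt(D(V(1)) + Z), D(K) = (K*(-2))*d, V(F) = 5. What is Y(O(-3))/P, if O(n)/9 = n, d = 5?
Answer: -I*sqrt(77)/1409647962 ≈ -6.2249e-9*I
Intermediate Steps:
D(K) = -10*K (D(K) = (K*(-2))*5 = -2*K*5 = -10*K)
O(n) = 9*n
Y(Z) = sqrt(-50 + Z) (Y(Z) = sqrt(-10*5 + Z) = sqrt(-50 + Z))
P = -1409647962 (P = 20577*(-68506) = -1409647962)
Y(O(-3))/P = sqrt(-50 + 9*(-3))/(-1409647962) = sqrt(-50 - 27)*(-1/1409647962) = sqrt(-77)*(-1/1409647962) = (I*sqrt(77))*(-1/1409647962) = -I*sqrt(77)/1409647962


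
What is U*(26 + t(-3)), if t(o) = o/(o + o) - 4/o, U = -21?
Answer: -1169/2 ≈ -584.50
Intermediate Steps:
t(o) = ½ - 4/o (t(o) = o/((2*o)) - 4/o = o*(1/(2*o)) - 4/o = ½ - 4/o)
U*(26 + t(-3)) = -21*(26 + (½)*(-8 - 3)/(-3)) = -21*(26 + (½)*(-⅓)*(-11)) = -21*(26 + 11/6) = -21*167/6 = -1169/2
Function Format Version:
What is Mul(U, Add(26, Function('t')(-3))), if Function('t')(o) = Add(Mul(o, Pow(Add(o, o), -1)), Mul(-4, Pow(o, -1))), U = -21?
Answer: Rational(-1169, 2) ≈ -584.50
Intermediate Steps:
Function('t')(o) = Add(Rational(1, 2), Mul(-4, Pow(o, -1))) (Function('t')(o) = Add(Mul(o, Pow(Mul(2, o), -1)), Mul(-4, Pow(o, -1))) = Add(Mul(o, Mul(Rational(1, 2), Pow(o, -1))), Mul(-4, Pow(o, -1))) = Add(Rational(1, 2), Mul(-4, Pow(o, -1))))
Mul(U, Add(26, Function('t')(-3))) = Mul(-21, Add(26, Mul(Rational(1, 2), Pow(-3, -1), Add(-8, -3)))) = Mul(-21, Add(26, Mul(Rational(1, 2), Rational(-1, 3), -11))) = Mul(-21, Add(26, Rational(11, 6))) = Mul(-21, Rational(167, 6)) = Rational(-1169, 2)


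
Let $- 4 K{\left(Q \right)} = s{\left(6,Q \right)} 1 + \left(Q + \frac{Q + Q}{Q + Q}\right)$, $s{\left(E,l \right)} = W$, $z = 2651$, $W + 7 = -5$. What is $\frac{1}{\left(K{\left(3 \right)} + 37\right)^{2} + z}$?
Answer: $\frac{1}{4172} \approx 0.00023969$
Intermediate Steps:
$W = -12$ ($W = -7 - 5 = -12$)
$s{\left(E,l \right)} = -12$
$K{\left(Q \right)} = \frac{11}{4} - \frac{Q}{4}$ ($K{\left(Q \right)} = - \frac{\left(-12\right) 1 + \left(Q + \frac{Q + Q}{Q + Q}\right)}{4} = - \frac{-12 + \left(Q + \frac{2 Q}{2 Q}\right)}{4} = - \frac{-12 + \left(Q + 2 Q \frac{1}{2 Q}\right)}{4} = - \frac{-12 + \left(Q + 1\right)}{4} = - \frac{-12 + \left(1 + Q\right)}{4} = - \frac{-11 + Q}{4} = \frac{11}{4} - \frac{Q}{4}$)
$\frac{1}{\left(K{\left(3 \right)} + 37\right)^{2} + z} = \frac{1}{\left(\left(\frac{11}{4} - \frac{3}{4}\right) + 37\right)^{2} + 2651} = \frac{1}{\left(2 + 37\right)^{2} + 2651} = \frac{1}{39^{2} + 2651} = \frac{1}{1521 + 2651} = \frac{1}{4172}$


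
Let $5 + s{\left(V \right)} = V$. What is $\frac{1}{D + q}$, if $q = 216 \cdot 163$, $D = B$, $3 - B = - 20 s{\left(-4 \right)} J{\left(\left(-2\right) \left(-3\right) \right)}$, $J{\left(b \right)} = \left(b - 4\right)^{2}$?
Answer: $\frac{1}{34491} \approx 2.8993 \cdot 10^{-5}$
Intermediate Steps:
$J{\left(b \right)} = \left(-4 + b\right)^{2}$
$s{\left(V \right)} = -5 + V$
$B = -717$ ($B = 3 - - 20 \left(-5 - 4\right) \left(-4 - -6\right)^{2} = 3 - \left(-20\right) \left(-9\right) \left(-4 + 6\right)^{2} = 3 - 180 \cdot 2^{2} = 3 - 180 \cdot 4 = 3 - 720 = -717$)
$D = -717$
$q = 35208$
$\frac{1}{D + q} = \frac{1}{-717 + 35208} = \frac{1}{34491}$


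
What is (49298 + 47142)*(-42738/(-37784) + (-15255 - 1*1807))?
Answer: -7770988972850/4723 ≈ -1.6454e+9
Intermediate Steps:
(49298 + 47142)*(-42738/(-37784) + (-15255 - 1*1807)) = 96440*(-42738*(-1/37784) + (-15255 - 1807)) = 96440*(21369/18892 - 17062) = 96440*(-322313935/18892) = -7770988972850/4723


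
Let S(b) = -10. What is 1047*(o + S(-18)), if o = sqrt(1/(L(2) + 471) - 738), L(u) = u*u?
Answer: -10470 + 1047*I*sqrt(6660431)/95 ≈ -10470.0 + 28443.0*I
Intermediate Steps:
L(u) = u**2
o = I*sqrt(6660431)/95 (o = sqrt(1/(2**2 + 471) - 738) = sqrt(1/(4 + 471) - 738) = sqrt(1/475 - 738) = sqrt(-350549/475) = I*sqrt(6660431)/95 ≈ 27.166*I)
1047*(o + S(-18)) = 1047*(I*sqrt(6660431)/95 - 10) = 1047*(-10 + I*sqrt(6660431)/95) = -10470 + 1047*I*sqrt(6660431)/95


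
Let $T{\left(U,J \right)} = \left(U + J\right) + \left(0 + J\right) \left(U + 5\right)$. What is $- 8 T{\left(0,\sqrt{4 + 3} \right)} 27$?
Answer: $- 1296 \sqrt{7} \approx -3428.9$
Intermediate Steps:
$T{\left(U,J \right)} = J + U + J \left(5 + U\right)$ ($T{\left(U,J \right)} = \left(J + U\right) + J \left(5 + U\right) = J + U + J \left(5 + U\right)$)
$- 8 T{\left(0,\sqrt{4 + 3} \right)} 27 = - 8 \left(0 + 6 \sqrt{4 + 3} + \sqrt{4 + 3} \cdot 0\right) 27 = - 8 \left(0 + 6 \sqrt{7} + \sqrt{7} \cdot 0\right) 27 = - 8 \left(0 + 6 \sqrt{7} + 0\right) 27 = - 8 \cdot 6 \sqrt{7} \cdot 27 = - 48 \sqrt{7} \cdot 27 = - 1296 \sqrt{7}$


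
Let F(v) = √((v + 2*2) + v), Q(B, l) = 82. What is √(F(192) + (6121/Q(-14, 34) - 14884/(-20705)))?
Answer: √(129235350930 + 3429576200*√97)/41410 ≈ 9.7500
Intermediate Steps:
F(v) = √(4 + 2*v) (F(v) = √((v + 4) + v) = √((4 + v) + v) = √(4 + 2*v))
√(F(192) + (6121/Q(-14, 34) - 14884/(-20705))) = √(√(4 + 2*192) + (6121/82 - 14884/(-20705))) = √(√(4 + 384) + (6121*(1/82) - 14884*(-1/20705))) = √(√388 + (6121/82 + 14884/20705)) = √(2*√97 + 3120873/41410) = √(3120873/41410 + 2*√97)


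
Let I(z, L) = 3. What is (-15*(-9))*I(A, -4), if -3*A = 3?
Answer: 405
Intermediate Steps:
A = -1 (A = -⅓*3 = -1)
(-15*(-9))*I(A, -4) = -15*(-9)*3 = 135*3 = 405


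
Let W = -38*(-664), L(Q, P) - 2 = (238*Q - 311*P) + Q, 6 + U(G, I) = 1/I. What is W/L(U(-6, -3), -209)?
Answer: 37848/95231 ≈ 0.39743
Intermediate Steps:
U(G, I) = -6 + 1/I
L(Q, P) = 2 - 311*P + 239*Q (L(Q, P) = 2 + ((238*Q - 311*P) + Q) = 2 + ((-311*P + 238*Q) + Q) = 2 + (-311*P + 239*Q) = 2 - 311*P + 239*Q)
W = 25232
W/L(U(-6, -3), -209) = 25232/(2 - 311*(-209) + 239*(-6 + 1/(-3))) = 25232/(2 + 64999 + 239*(-6 - ⅓)) = 25232/(2 + 64999 + 239*(-19/3)) = 25232/(2 + 64999 - 4541/3) = 25232/(190462/3) = 25232*(3/190462) = 37848/95231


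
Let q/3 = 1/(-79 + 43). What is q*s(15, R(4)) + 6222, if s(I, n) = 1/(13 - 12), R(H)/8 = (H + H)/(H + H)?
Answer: 74663/12 ≈ 6221.9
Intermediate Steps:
R(H) = 8 (R(H) = 8*((H + H)/(H + H)) = 8*((2*H)/((2*H))) = 8*((2*H)*(1/(2*H))) = 8*1 = 8)
s(I, n) = 1 (s(I, n) = 1/1 = 1)
q = -1/12 (q = 3/(-79 + 43) = 3/(-36) = 3*(-1/36) = -1/12 ≈ -0.083333)
q*s(15, R(4)) + 6222 = -1/12*1 + 6222 = -1/12 + 6222 = 74663/12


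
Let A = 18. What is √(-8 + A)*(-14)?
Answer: -14*√10 ≈ -44.272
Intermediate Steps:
√(-8 + A)*(-14) = √(-8 + 18)*(-14) = √10*(-14) = -14*√10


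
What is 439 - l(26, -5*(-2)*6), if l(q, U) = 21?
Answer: 418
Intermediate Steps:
439 - l(26, -5*(-2)*6) = 439 - 1*21 = 439 - 21 = 418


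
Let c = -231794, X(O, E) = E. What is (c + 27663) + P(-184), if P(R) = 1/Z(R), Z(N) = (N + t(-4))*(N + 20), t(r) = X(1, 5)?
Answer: -5992469635/29356 ≈ -2.0413e+5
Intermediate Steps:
t(r) = 5
Z(N) = (5 + N)*(20 + N) (Z(N) = (N + 5)*(N + 20) = (5 + N)*(20 + N))
P(R) = 1/(100 + R**2 + 25*R)
(c + 27663) + P(-184) = (-231794 + 27663) + 1/(100 + (-184)**2 + 25*(-184)) = -204131 + 1/(100 + 33856 - 4600) = -204131 + 1/29356 = -5992469635/29356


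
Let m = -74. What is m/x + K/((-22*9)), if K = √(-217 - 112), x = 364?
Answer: -37/182 - I*√329/198 ≈ -0.2033 - 0.091608*I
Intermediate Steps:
K = I*√329 (K = √(-329) = I*√329 ≈ 18.138*I)
m/x + K/((-22*9)) = -74/364 + (I*√329)/((-22*9)) = -74*1/364 + (I*√329)/(-198) = -37/182 + (I*√329)*(-1/198) = -37/182 - I*√329/198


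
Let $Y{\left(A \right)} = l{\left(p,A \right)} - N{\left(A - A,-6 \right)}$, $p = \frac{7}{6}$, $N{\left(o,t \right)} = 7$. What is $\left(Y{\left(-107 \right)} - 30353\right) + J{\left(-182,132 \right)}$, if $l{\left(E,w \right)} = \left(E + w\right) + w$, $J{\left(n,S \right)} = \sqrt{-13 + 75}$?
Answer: $- \frac{183437}{6} + \sqrt{62} \approx -30565.0$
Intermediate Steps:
$p = \frac{7}{6}$ ($p = 7 \cdot \frac{1}{6} = \frac{7}{6} \approx 1.1667$)
$J{\left(n,S \right)} = \sqrt{62}$
$l{\left(E,w \right)} = E + 2 w$
$Y{\left(A \right)} = - \frac{35}{6} + 2 A$ ($Y{\left(A \right)} = \left(\frac{7}{6} + 2 A\right) - 7 = - \frac{35}{6} + 2 A$)
$\left(Y{\left(-107 \right)} - 30353\right) + J{\left(-182,132 \right)} = \left(\left(- \frac{35}{6} + 2 \left(-107\right)\right) - 30353\right) + \sqrt{62} = \left(\left(- \frac{35}{6} - 214\right) - 30353\right) + \sqrt{62} = \left(- \frac{1319}{6} - 30353\right) + \sqrt{62} = - \frac{183437}{6} + \sqrt{62}$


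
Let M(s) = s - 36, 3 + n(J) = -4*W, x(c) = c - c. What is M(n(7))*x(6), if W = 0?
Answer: 0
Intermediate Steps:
x(c) = 0
n(J) = -3 (n(J) = -3 - 4*0 = -3 + 0 = -3)
M(s) = -36 + s
M(n(7))*x(6) = (-36 - 3)*0 = -39*0 = 0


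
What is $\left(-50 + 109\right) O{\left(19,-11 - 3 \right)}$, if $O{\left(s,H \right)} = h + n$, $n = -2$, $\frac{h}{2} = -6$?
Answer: $-826$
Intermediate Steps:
$h = -12$ ($h = 2 \left(-6\right) = -12$)
$O{\left(s,H \right)} = -14$ ($O{\left(s,H \right)} = -12 - 2 = -14$)
$\left(-50 + 109\right) O{\left(19,-11 - 3 \right)} = \left(-50 + 109\right) \left(-14\right) = 59 \left(-14\right) = -826$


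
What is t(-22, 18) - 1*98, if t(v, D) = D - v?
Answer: -58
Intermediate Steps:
t(-22, 18) - 1*98 = (18 - 1*(-22)) - 1*98 = (18 + 22) - 98 = 40 - 98 = -58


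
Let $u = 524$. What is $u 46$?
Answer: $24104$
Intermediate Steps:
$u 46 = 524 \cdot 46 = 24104$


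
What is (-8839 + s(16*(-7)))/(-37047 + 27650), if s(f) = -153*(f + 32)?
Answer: -3401/9397 ≈ -0.36192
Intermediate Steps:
s(f) = -4896 - 153*f (s(f) = -153*(32 + f) = -4896 - 153*f)
(-8839 + s(16*(-7)))/(-37047 + 27650) = (-8839 + (-4896 - 2448*(-7)))/(-37047 + 27650) = (-8839 + (-4896 - 153*(-112)))/(-9397) = (-8839 + (-4896 + 17136))*(-1/9397) = (-8839 + 12240)*(-1/9397) = 3401*(-1/9397) = -3401/9397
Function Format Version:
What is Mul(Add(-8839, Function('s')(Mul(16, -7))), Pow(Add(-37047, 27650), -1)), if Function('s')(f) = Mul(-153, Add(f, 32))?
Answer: Rational(-3401, 9397) ≈ -0.36192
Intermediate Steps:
Function('s')(f) = Add(-4896, Mul(-153, f)) (Function('s')(f) = Mul(-153, Add(32, f)) = Add(-4896, Mul(-153, f)))
Mul(Add(-8839, Function('s')(Mul(16, -7))), Pow(Add(-37047, 27650), -1)) = Mul(Add(-8839, Add(-4896, Mul(-153, Mul(16, -7)))), Pow(Add(-37047, 27650), -1)) = Mul(Add(-8839, Add(-4896, Mul(-153, -112))), Pow(-9397, -1)) = Mul(Add(-8839, Add(-4896, 17136)), Rational(-1, 9397)) = Mul(Add(-8839, 12240), Rational(-1, 9397)) = Mul(3401, Rational(-1, 9397)) = Rational(-3401, 9397)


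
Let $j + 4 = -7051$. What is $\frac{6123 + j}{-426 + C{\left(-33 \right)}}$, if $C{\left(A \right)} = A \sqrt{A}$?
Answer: $\frac{132344}{72471} - \frac{10252 i \sqrt{33}}{72471} \approx 1.8262 - 0.81265 i$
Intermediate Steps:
$C{\left(A \right)} = A^{\frac{3}{2}}$
$j = -7055$ ($j = -4 - 7051 = -7055$)
$\frac{6123 + j}{-426 + C{\left(-33 \right)}} = \frac{6123 - 7055}{-426 + \left(-33\right)^{\frac{3}{2}}} = - \frac{932}{-426 - 33 i \sqrt{33}}$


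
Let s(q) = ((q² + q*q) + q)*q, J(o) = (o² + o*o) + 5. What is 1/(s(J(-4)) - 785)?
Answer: 1/101890 ≈ 9.8145e-6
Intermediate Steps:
J(o) = 5 + 2*o² (J(o) = (o² + o²) + 5 = 2*o² + 5 = 5 + 2*o²)
s(q) = q*(q + 2*q²) (s(q) = ((q² + q²) + q)*q = (2*q² + q)*q = (q + 2*q²)*q = q*(q + 2*q²))
1/(s(J(-4)) - 785) = 1/((5 + 2*(-4)²)²*(1 + 2*(5 + 2*(-4)²)) - 785) = 1/((5 + 2*16)²*(1 + 2*(5 + 2*16)) - 785) = 1/((5 + 32)²*(1 + 2*(5 + 32)) - 785) = 1/(37²*(1 + 2*37) - 785) = 1/(1369*(1 + 74) - 785) = 1/(1369*75 - 785) = 1/(102675 - 785) = 1/101890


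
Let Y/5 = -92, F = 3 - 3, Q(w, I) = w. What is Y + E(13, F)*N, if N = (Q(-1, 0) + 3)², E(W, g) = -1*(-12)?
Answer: -412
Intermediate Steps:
F = 0
E(W, g) = 12
Y = -460 (Y = 5*(-92) = -460)
N = 4 (N = (-1 + 3)² = 2² = 4)
Y + E(13, F)*N = -460 + 12*4 = -460 + 48 = -412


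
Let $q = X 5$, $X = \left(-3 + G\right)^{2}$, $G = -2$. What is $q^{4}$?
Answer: $244140625$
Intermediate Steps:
$X = 25$ ($X = \left(-3 - 2\right)^{2} = \left(-5\right)^{2} = 25$)
$q = 125$ ($q = 25 \cdot 5 = 125$)
$q^{4} = 125^{4} = 244140625$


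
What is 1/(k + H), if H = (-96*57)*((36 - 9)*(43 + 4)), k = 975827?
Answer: -1/5968141 ≈ -1.6756e-7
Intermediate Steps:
H = -6943968 (H = -147744*47 = -5472*1269 = -6943968)
1/(k + H) = 1/(975827 - 6943968) = 1/(-5968141) = -1/5968141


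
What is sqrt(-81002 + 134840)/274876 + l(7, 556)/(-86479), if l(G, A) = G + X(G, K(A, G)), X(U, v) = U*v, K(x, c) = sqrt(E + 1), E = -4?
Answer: -7/86479 + 3*sqrt(5982)/274876 - 7*I*sqrt(3)/86479 ≈ 0.00076318 - 0.0001402*I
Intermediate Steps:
K(x, c) = I*sqrt(3) (K(x, c) = sqrt(-4 + 1) = sqrt(-3) = I*sqrt(3))
l(G, A) = G + I*G*sqrt(3) (l(G, A) = G + G*(I*sqrt(3)) = G + I*G*sqrt(3))
sqrt(-81002 + 134840)/274876 + l(7, 556)/(-86479) = sqrt(-81002 + 134840)/274876 + (7*(1 + I*sqrt(3)))/(-86479) = sqrt(53838)*(1/274876) + (7 + 7*I*sqrt(3))*(-1/86479) = (3*sqrt(5982))*(1/274876) + (-7/86479 - 7*I*sqrt(3)/86479) = 3*sqrt(5982)/274876 + (-7/86479 - 7*I*sqrt(3)/86479) = -7/86479 + 3*sqrt(5982)/274876 - 7*I*sqrt(3)/86479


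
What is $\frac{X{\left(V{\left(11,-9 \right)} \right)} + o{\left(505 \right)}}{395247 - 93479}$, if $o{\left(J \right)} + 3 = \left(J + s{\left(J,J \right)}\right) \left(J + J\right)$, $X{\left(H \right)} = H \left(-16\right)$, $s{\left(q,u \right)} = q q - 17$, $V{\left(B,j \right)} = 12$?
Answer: $\frac{258067935}{301768} \approx 855.19$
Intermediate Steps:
$s{\left(q,u \right)} = -17 + q^{2}$ ($s{\left(q,u \right)} = q^{2} - 17 = -17 + q^{2}$)
$X{\left(H \right)} = - 16 H$
$o{\left(J \right)} = -3 + 2 J \left(-17 + J + J^{2}\right)$ ($o{\left(J \right)} = -3 + \left(J + \left(-17 + J^{2}\right)\right) \left(J + J\right) = -3 + \left(-17 + J + J^{2}\right) 2 J = -3 + 2 J \left(-17 + J + J^{2}\right)$)
$\frac{X{\left(V{\left(11,-9 \right)} \right)} + o{\left(505 \right)}}{395247 - 93479} = \frac{\left(-16\right) 12 + \left(-3 + 2 \cdot 505^{2} + 2 \cdot 505 \left(-17 + 505^{2}\right)\right)}{395247 - 93479} = \frac{-192 + \left(-3 + 2 \cdot 255025 + 2 \cdot 505 \left(-17 + 255025\right)\right)}{301768} = \left(-192 + \left(-3 + 510050 + 2 \cdot 505 \cdot 255008\right)\right) \frac{1}{301768} = \left(-192 + \left(-3 + 510050 + 257558080\right)\right) \frac{1}{301768} = \left(-192 + 258068127\right) \frac{1}{301768} = 258067935 \cdot \frac{1}{301768} = \frac{258067935}{301768}$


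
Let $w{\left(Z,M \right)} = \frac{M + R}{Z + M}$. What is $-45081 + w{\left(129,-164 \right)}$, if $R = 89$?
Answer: $- \frac{315552}{7} \approx -45079.0$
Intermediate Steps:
$w{\left(Z,M \right)} = \frac{89 + M}{M + Z}$ ($w{\left(Z,M \right)} = \frac{M + 89}{Z + M} = \frac{89 + M}{M + Z}$)
$-45081 + w{\left(129,-164 \right)} = -45081 + \frac{89 - 164}{-164 + 129} = -45081 + \frac{1}{-35} \left(-75\right) = -45081 - - \frac{15}{7} = -45081 + \frac{15}{7} = - \frac{315552}{7}$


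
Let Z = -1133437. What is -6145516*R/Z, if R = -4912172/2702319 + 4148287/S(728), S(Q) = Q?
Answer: 1324408183152855671/42880716765642 ≈ 30886.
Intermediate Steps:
R = 862032208949/151329864 (R = -4912172/2702319 + 4148287/728 = -4912172*1/2702319 + 4148287*(1/728) = -4912172/2702319 + 319099/56 = 862032208949/151329864 ≈ 5696.4)
-6145516*R/Z = -6145516/((-1133437/862032208949/151329864)) = -6145516/((-1133437*151329864/862032208949)) = -6145516/(-171522867062568/862032208949) = -6145516*(-862032208949/171522867062568) = 1324408183152855671/42880716765642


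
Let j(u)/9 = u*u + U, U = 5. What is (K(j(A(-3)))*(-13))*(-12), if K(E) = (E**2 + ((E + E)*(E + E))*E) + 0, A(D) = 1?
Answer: 98712432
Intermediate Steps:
j(u) = 45 + 9*u**2 (j(u) = 9*(u*u + 5) = 9*(u**2 + 5) = 9*(5 + u**2) = 45 + 9*u**2)
K(E) = E**2 + 4*E**3 (K(E) = (E**2 + ((2*E)*(2*E))*E) + 0 = (E**2 + (4*E**2)*E) + 0 = (E**2 + 4*E**3) + 0 = E**2 + 4*E**3)
(K(j(A(-3)))*(-13))*(-12) = (((45 + 9*1**2)**2*(1 + 4*(45 + 9*1**2)))*(-13))*(-12) = (((45 + 9*1)**2*(1 + 4*(45 + 9*1)))*(-13))*(-12) = (((45 + 9)**2*(1 + 4*(45 + 9)))*(-13))*(-12) = ((54**2*(1 + 4*54))*(-13))*(-12) = ((2916*(1 + 216))*(-13))*(-12) = ((2916*217)*(-13))*(-12) = (632772*(-13))*(-12) = -8226036*(-12) = 98712432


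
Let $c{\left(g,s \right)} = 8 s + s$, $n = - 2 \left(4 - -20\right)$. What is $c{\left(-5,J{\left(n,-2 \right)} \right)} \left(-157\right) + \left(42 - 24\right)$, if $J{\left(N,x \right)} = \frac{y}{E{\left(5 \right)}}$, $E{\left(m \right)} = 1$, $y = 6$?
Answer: $-8460$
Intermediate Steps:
$n = -48$ ($n = - 2 \left(4 + 20\right) = \left(-2\right) 24 = -48$)
$J{\left(N,x \right)} = 6$ ($J{\left(N,x \right)} = \frac{6}{1} = 6 \cdot 1 = 6$)
$c{\left(g,s \right)} = 9 s$
$c{\left(-5,J{\left(n,-2 \right)} \right)} \left(-157\right) + \left(42 - 24\right) = 9 \cdot 6 \left(-157\right) + \left(42 - 24\right) = 54 \left(-157\right) + \left(42 - 24\right) = -8478 + 18 = -8460$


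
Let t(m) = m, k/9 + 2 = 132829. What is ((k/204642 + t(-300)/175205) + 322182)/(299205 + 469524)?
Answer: 256707110833583/612494253830082 ≈ 0.41912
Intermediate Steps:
k = 1195443 (k = -18 + 9*132829 = -18 + 1195461 = 1195443)
((k/204642 + t(-300)/175205) + 322182)/(299205 + 469524) = ((1195443/204642 - 300/175205) + 322182)/(299205 + 469524) = ((1195443*(1/204642) - 300*1/175205) + 322182)/768729 = ((132827/22738 - 60/35041) + 322182)*(1/768729) = (4653026627/796762258 + 322182)*(1/768729) = (256707110833583/796762258)*(1/768729) = 256707110833583/612494253830082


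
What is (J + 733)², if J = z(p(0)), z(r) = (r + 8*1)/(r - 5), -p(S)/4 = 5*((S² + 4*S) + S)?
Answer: 13373649/25 ≈ 5.3495e+5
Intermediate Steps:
p(S) = -100*S - 20*S² (p(S) = -20*((S² + 4*S) + S) = -20*(S² + 5*S) = -4*(5*S² + 25*S) = -100*S - 20*S²)
z(r) = (8 + r)/(-5 + r) (z(r) = (r + 8)/(-5 + r) = (8 + r)/(-5 + r))
J = -8/5 (J = (8 - 20*0*(5 + 0))/(-5 - 20*0*(5 + 0)) = (8 - 20*0*5)/(-5 - 20*0*5) = (8 + 0)/(-5 + 0) = 8/(-5) = -⅕*8 = -8/5 ≈ -1.6000)
(J + 733)² = (-8/5 + 733)² = (3657/5)² = 13373649/25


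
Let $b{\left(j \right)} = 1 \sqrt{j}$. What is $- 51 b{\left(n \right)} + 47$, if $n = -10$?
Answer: $47 - 51 i \sqrt{10} \approx 47.0 - 161.28 i$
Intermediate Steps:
$b{\left(j \right)} = \sqrt{j}$
$- 51 b{\left(n \right)} + 47 = - 51 \sqrt{-10} + 47 = - 51 i \sqrt{10} + 47 = 47 - 51 i \sqrt{10}$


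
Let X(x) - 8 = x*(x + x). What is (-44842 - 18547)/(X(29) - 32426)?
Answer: 63389/30736 ≈ 2.0624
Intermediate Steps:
X(x) = 8 + 2*x² (X(x) = 8 + x*(x + x) = 8 + x*(2*x) = 8 + 2*x²)
(-44842 - 18547)/(X(29) - 32426) = (-44842 - 18547)/((8 + 2*29²) - 32426) = -63389/((8 + 2*841) - 32426) = -63389/((8 + 1682) - 32426) = -63389/(1690 - 32426) = -63389/(-30736) = -63389*(-1/30736) = 63389/30736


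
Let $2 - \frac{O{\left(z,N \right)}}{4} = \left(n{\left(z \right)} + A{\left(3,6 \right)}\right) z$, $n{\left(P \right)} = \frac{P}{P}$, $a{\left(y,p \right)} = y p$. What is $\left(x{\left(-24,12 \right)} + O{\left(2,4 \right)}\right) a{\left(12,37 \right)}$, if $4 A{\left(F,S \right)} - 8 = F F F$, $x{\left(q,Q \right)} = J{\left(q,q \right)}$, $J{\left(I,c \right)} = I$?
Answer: $-41736$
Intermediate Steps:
$x{\left(q,Q \right)} = q$
$a{\left(y,p \right)} = p y$
$A{\left(F,S \right)} = 2 + \frac{F^{3}}{4}$ ($A{\left(F,S \right)} = 2 + \frac{F F F}{4} = 2 + \frac{F^{2} F}{4} = 2 + \frac{F^{3}}{4}$)
$n{\left(P \right)} = 1$
$O{\left(z,N \right)} = 8 - 39 z$ ($O{\left(z,N \right)} = 8 - 4 \left(1 + \left(2 + \frac{3^{3}}{4}\right)\right) z = 8 - 4 \left(1 + \left(2 + \frac{1}{4} \cdot 27\right)\right) z = 8 - 4 \left(1 + \left(2 + \frac{27}{4}\right)\right) z = 8 - 4 \left(1 + \frac{35}{4}\right) z = 8 - 4 \frac{39 z}{4} = 8 - 39 z$)
$\left(x{\left(-24,12 \right)} + O{\left(2,4 \right)}\right) a{\left(12,37 \right)} = \left(-24 + \left(8 - 78\right)\right) 37 \cdot 12 = \left(-24 + \left(8 - 78\right)\right) 444 = \left(-24 - 70\right) 444 = \left(-94\right) 444 = -41736$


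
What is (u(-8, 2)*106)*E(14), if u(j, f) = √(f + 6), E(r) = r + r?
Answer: 5936*√2 ≈ 8394.8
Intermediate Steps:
E(r) = 2*r
u(j, f) = √(6 + f)
(u(-8, 2)*106)*E(14) = (√(6 + 2)*106)*(2*14) = (√8*106)*28 = ((2*√2)*106)*28 = (212*√2)*28 = 5936*√2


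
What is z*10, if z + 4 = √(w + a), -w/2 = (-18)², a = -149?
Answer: -40 + 10*I*√797 ≈ -40.0 + 282.31*I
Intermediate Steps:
w = -648 (w = -2*(-18)² = -2*324 = -648)
z = -4 + I*√797 (z = -4 + √(-648 - 149) = -4 + √(-797) = -4 + I*√797 ≈ -4.0 + 28.231*I)
z*10 = (-4 + I*√797)*10 = -40 + 10*I*√797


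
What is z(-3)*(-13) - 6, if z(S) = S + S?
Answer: 72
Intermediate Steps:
z(S) = 2*S
z(-3)*(-13) - 6 = (2*(-3))*(-13) - 6 = -6*(-13) - 6 = 78 - 6 = 72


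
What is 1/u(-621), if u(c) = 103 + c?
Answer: -1/518 ≈ -0.0019305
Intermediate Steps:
1/u(-621) = 1/(103 - 621) = 1/(-518) = -1/518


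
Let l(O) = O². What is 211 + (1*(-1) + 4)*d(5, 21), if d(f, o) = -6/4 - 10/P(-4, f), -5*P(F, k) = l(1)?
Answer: 713/2 ≈ 356.50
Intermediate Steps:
P(F, k) = -⅕ (P(F, k) = -⅕*1² = -⅕*1 = -⅕)
d(f, o) = 97/2 (d(f, o) = -6/4 - 10/(-⅕) = -6*¼ - 10*(-5) = -3/2 + 50 = 97/2)
211 + (1*(-1) + 4)*d(5, 21) = 211 + (1*(-1) + 4)*(97/2) = 211 + (-1 + 4)*(97/2) = 211 + 3*(97/2) = 211 + 291/2 = 713/2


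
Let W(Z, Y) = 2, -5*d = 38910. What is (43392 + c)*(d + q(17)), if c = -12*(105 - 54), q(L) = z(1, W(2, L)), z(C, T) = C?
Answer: -332871180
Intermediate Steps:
d = -7782 (d = -⅕*38910 = -7782)
q(L) = 1
c = -612 (c = -12*51 = -612)
(43392 + c)*(d + q(17)) = (43392 - 612)*(-7782 + 1) = 42780*(-7781) = -332871180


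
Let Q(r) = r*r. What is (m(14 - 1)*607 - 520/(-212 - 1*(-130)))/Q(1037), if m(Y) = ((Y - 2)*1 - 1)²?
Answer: 2488960/44090129 ≈ 0.056452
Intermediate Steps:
Q(r) = r²
m(Y) = (-3 + Y)² (m(Y) = ((-2 + Y)*1 - 1)² = ((-2 + Y) - 1)² = (-3 + Y)²)
(m(14 - 1)*607 - 520/(-212 - 1*(-130)))/Q(1037) = ((-3 + (14 - 1))²*607 - 520/(-212 - 1*(-130)))/(1037²) = ((-3 + 13)²*607 - 520/(-212 + 130))/1075369 = (10²*607 - 520/(-82))*(1/1075369) = (100*607 - 520*(-1/82))*(1/1075369) = (60700 + 260/41)*(1/1075369) = (2488960/41)*(1/1075369) = 2488960/44090129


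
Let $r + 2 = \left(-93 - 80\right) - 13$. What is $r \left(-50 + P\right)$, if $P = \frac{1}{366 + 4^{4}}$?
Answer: $\frac{2923306}{311} \approx 9399.7$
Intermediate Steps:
$r = -188$ ($r = -2 - 186 = -188$)
$P = \frac{1}{622}$ ($P = \frac{1}{366 + 256} = \frac{1}{622} \approx 0.0016077$)
$r \left(-50 + P\right) = - 188 \left(-50 + \frac{1}{622}\right) = \left(-188\right) \left(- \frac{31099}{622}\right) = \frac{2923306}{311}$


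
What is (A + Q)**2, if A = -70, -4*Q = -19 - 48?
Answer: 45369/16 ≈ 2835.6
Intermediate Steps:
Q = 67/4 (Q = -(-19 - 48)/4 = -1/4*(-67) = 67/4 ≈ 16.750)
(A + Q)**2 = (-70 + 67/4)**2 = (-213/4)**2 = 45369/16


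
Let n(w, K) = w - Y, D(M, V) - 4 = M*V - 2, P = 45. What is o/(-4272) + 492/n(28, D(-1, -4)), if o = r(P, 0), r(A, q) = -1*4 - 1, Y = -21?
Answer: 2102069/209328 ≈ 10.042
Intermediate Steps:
r(A, q) = -5 (r(A, q) = -4 - 1 = -5)
D(M, V) = 2 + M*V (D(M, V) = 4 + (M*V - 2) = 4 + (-2 + M*V) = 2 + M*V)
o = -5
n(w, K) = 21 + w (n(w, K) = w - 1*(-21) = w + 21 = 21 + w)
o/(-4272) + 492/n(28, D(-1, -4)) = -5/(-4272) + 492/(21 + 28) = -5*(-1/4272) + 492/49 = 5/4272 + 492*(1/49) = 5/4272 + 492/49 = 2102069/209328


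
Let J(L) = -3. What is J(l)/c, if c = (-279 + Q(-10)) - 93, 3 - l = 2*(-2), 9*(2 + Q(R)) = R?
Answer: 27/3376 ≈ 0.0079976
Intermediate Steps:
Q(R) = -2 + R/9
l = 7 (l = 3 - 2*(-2) = 3 - 1*(-4) = 3 + 4 = 7)
c = -3376/9 (c = (-279 + (-2 + (1/9)*(-10))) - 93 = (-279 + (-2 - 10/9)) - 93 = (-279 - 28/9) - 93 = -2539/9 - 93 = -3376/9 ≈ -375.11)
J(l)/c = -3/(-3376/9) = -3*(-9/3376) = 27/3376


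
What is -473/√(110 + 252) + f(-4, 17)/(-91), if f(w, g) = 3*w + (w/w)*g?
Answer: -5/91 - 473*√362/362 ≈ -24.915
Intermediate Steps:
f(w, g) = g + 3*w (f(w, g) = 3*w + 1*g = 3*w + g = g + 3*w)
-473/√(110 + 252) + f(-4, 17)/(-91) = -473/√(110 + 252) + (17 + 3*(-4))/(-91) = -473*√362/362 + (17 - 12)*(-1/91) = -473*√362/362 + 5*(-1/91) = -473*√362/362 - 5/91 = -5/91 - 473*√362/362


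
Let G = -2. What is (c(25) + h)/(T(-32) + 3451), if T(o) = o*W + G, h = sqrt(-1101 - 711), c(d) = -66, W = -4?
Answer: -66/3577 + 2*I*sqrt(453)/3577 ≈ -0.018451 + 0.0119*I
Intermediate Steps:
h = 2*I*sqrt(453) (h = sqrt(-1812) = 2*I*sqrt(453) ≈ 42.568*I)
T(o) = -2 - 4*o (T(o) = o*(-4) - 2 = -4*o - 2 = -2 - 4*o)
(c(25) + h)/(T(-32) + 3451) = (-66 + 2*I*sqrt(453))/((-2 - 4*(-32)) + 3451) = (-66 + 2*I*sqrt(453))/((-2 + 128) + 3451) = (-66 + 2*I*sqrt(453))/(126 + 3451) = (-66 + 2*I*sqrt(453))/3577 = (-66 + 2*I*sqrt(453))*(1/3577) = -66/3577 + 2*I*sqrt(453)/3577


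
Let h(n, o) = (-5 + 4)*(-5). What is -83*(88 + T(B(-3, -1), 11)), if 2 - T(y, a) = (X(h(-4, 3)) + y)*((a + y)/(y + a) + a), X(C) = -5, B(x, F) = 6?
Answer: -6474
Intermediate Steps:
h(n, o) = 5 (h(n, o) = -1*(-5) = 5)
T(y, a) = 2 - (1 + a)*(-5 + y) (T(y, a) = 2 - (-5 + y)*((a + y)/(y + a) + a) = 2 - (-5 + y)*((a + y)/(a + y) + a) = 2 - (-5 + y)*(1 + a) = 2 - (1 + a)*(-5 + y))
-83*(88 + T(B(-3, -1), 11)) = -83*(88 + (7 - 1*6 + 5*11 - 1*11*6)) = -83*(88 + (7 - 6 + 55 - 66)) = -83*(88 - 10) = -83*78 = -6474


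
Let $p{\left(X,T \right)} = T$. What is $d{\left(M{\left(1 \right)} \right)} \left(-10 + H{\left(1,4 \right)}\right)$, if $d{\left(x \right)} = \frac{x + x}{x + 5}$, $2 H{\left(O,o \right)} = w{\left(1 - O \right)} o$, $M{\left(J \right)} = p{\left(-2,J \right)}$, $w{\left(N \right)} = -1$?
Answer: $-4$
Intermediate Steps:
$M{\left(J \right)} = J$
$H{\left(O,o \right)} = - \frac{o}{2}$ ($H{\left(O,o \right)} = \frac{\left(-1\right) o}{2} = - \frac{o}{2}$)
$d{\left(x \right)} = \frac{2 x}{5 + x}$
$d{\left(M{\left(1 \right)} \right)} \left(-10 + H{\left(1,4 \right)}\right) = 2 \cdot 1 \frac{1}{5 + 1} \left(-10 - 2\right) = 2 \cdot 1 \cdot \frac{1}{6} \left(-10 - 2\right) = 2 \cdot 1 \cdot \frac{1}{6} \left(-12\right) = \frac{1}{3} \left(-12\right) = -4$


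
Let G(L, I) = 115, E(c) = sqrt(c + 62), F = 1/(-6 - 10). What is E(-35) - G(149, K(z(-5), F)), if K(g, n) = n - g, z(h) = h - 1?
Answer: -115 + 3*sqrt(3) ≈ -109.80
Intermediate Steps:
z(h) = -1 + h
F = -1/16 (F = 1/(-16) = -1/16 ≈ -0.062500)
E(c) = sqrt(62 + c)
E(-35) - G(149, K(z(-5), F)) = sqrt(62 - 35) - 1*115 = sqrt(27) - 115 = 3*sqrt(3) - 115 = -115 + 3*sqrt(3)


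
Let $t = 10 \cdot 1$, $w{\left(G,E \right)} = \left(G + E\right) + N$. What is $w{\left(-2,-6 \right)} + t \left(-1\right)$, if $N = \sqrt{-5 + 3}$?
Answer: $-18 + i \sqrt{2} \approx -18.0 + 1.4142 i$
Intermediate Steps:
$N = i \sqrt{2}$ ($N = \sqrt{-2} = i \sqrt{2} \approx 1.4142 i$)
$w{\left(G,E \right)} = E + G + i \sqrt{2}$ ($w{\left(G,E \right)} = \left(G + E\right) + i \sqrt{2} = \left(E + G\right) + i \sqrt{2} = E + G + i \sqrt{2}$)
$t = 10$
$w{\left(-2,-6 \right)} + t \left(-1\right) = \left(-6 - 2 + i \sqrt{2}\right) + 10 \left(-1\right) = \left(-8 + i \sqrt{2}\right) - 10 = -18 + i \sqrt{2}$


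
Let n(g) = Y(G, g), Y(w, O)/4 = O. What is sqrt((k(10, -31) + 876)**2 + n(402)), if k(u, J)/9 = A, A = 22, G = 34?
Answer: 2*sqrt(288771) ≈ 1074.7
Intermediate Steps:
Y(w, O) = 4*O
k(u, J) = 198 (k(u, J) = 9*22 = 198)
n(g) = 4*g
sqrt((k(10, -31) + 876)**2 + n(402)) = sqrt((198 + 876)**2 + 4*402) = sqrt(1074**2 + 1608) = sqrt(1153476 + 1608) = sqrt(1155084) = 2*sqrt(288771)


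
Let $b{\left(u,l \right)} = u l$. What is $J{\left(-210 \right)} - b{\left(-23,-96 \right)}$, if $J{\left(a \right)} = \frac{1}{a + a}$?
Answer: $- \frac{927361}{420} \approx -2208.0$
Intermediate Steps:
$J{\left(a \right)} = \frac{1}{2 a}$
$b{\left(u,l \right)} = l u$
$J{\left(-210 \right)} - b{\left(-23,-96 \right)} = \frac{1}{2 \left(-210\right)} - \left(-96\right) \left(-23\right) = \frac{1}{2} \left(- \frac{1}{210}\right) - 2208 = - \frac{1}{420} - 2208 = - \frac{927361}{420}$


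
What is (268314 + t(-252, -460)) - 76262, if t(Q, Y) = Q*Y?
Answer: 307972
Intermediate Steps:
(268314 + t(-252, -460)) - 76262 = (268314 - 252*(-460)) - 76262 = (268314 + 115920) - 76262 = 384234 - 76262 = 307972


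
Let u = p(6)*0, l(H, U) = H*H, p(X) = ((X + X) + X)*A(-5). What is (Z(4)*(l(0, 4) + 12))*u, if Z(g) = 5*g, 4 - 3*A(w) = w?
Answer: 0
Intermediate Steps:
A(w) = 4/3 - w/3
p(X) = 9*X (p(X) = ((X + X) + X)*(4/3 - ⅓*(-5)) = (2*X + X)*(4/3 + 5/3) = (3*X)*3 = 9*X)
l(H, U) = H²
u = 0 (u = (9*6)*0 = 54*0 = 0)
(Z(4)*(l(0, 4) + 12))*u = ((5*4)*(0² + 12))*0 = (20*(0 + 12))*0 = (20*12)*0 = 240*0 = 0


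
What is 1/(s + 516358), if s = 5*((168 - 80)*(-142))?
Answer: 1/453878 ≈ 2.2032e-6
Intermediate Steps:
s = -62480 (s = 5*(88*(-142)) = 5*(-12496) = -62480)
1/(s + 516358) = 1/(-62480 + 516358) = 1/453878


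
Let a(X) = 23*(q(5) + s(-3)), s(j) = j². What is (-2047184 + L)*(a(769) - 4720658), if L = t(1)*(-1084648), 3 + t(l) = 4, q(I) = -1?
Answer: 14783731528368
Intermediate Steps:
t(l) = 1 (t(l) = -3 + 4 = 1)
L = -1084648 (L = 1*(-1084648) = -1084648)
a(X) = 184 (a(X) = 23*(-1 + (-3)²) = 23*(-1 + 9) = 23*8 = 184)
(-2047184 + L)*(a(769) - 4720658) = (-2047184 - 1084648)*(184 - 4720658) = -3131832*(-4720474) = 14783731528368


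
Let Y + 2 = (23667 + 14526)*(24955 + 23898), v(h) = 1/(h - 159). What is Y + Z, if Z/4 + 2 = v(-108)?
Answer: 498179979269/267 ≈ 1.8658e+9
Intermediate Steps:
v(h) = 1/(-159 + h)
Z = -2140/267 (Z = -8 + 4/(-159 - 108) = -8 + 4/(-267) = -8 + 4*(-1/267) = -8 - 4/267 = -2140/267 ≈ -8.0150)
Y = 1865842627 (Y = -2 + (23667 + 14526)*(24955 + 23898) = -2 + 38193*48853 = -2 + 1865842629 = 1865842627)
Y + Z = 1865842627 - 2140/267 = 498179979269/267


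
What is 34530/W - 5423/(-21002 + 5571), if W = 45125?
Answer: 155509061/139264775 ≈ 1.1166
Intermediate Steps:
34530/W - 5423/(-21002 + 5571) = 34530/45125 - 5423/(-21002 + 5571) = 34530*(1/45125) - 5423/(-15431) = 6906/9025 - 5423*(-1/15431) = 6906/9025 + 5423/15431 = 155509061/139264775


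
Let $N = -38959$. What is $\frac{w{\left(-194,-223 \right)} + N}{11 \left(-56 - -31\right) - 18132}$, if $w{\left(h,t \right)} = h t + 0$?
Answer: $- \frac{4303}{18407} \approx -0.23377$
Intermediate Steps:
$w{\left(h,t \right)} = h t$
$\frac{w{\left(-194,-223 \right)} + N}{11 \left(-56 - -31\right) - 18132} = \frac{\left(-194\right) \left(-223\right) - 38959}{11 \left(-56 - -31\right) - 18132} = \frac{43262 - 38959}{11 \left(-56 + 31\right) - 18132} = \frac{4303}{11 \left(-25\right) - 18132} = \frac{4303}{-275 - 18132} = \frac{4303}{-18407} = 4303 \left(- \frac{1}{18407}\right) = - \frac{4303}{18407}$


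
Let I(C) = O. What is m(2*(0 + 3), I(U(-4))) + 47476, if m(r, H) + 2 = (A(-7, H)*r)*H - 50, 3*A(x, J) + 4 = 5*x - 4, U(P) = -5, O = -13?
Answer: 48542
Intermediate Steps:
I(C) = -13
A(x, J) = -8/3 + 5*x/3 (A(x, J) = -4/3 + (5*x - 4)/3 = -4/3 + (-4 + 5*x)/3 = -4/3 + (-4/3 + 5*x/3) = -8/3 + 5*x/3)
m(r, H) = -52 - 43*H*r/3 (m(r, H) = -2 + (((-8/3 + (5/3)*(-7))*r)*H - 50) = -2 + (((-8/3 - 35/3)*r)*H - 50) = -2 + ((-43*r/3)*H - 50) = -2 + (-43*H*r/3 - 50) = -2 + (-50 - 43*H*r/3) = -52 - 43*H*r/3)
m(2*(0 + 3), I(U(-4))) + 47476 = (-52 - 43/3*(-13)*2*(0 + 3)) + 47476 = (-52 - 43/3*(-13)*2*3) + 47476 = (-52 - 43/3*(-13)*6) + 47476 = (-52 + 1118) + 47476 = 1066 + 47476 = 48542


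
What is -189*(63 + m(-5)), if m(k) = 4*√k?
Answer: -11907 - 756*I*√5 ≈ -11907.0 - 1690.5*I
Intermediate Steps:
-189*(63 + m(-5)) = -189*(63 + 4*√(-5)) = -189*(63 + 4*(I*√5)) = -189*(63 + 4*I*√5) = -11907 - 756*I*√5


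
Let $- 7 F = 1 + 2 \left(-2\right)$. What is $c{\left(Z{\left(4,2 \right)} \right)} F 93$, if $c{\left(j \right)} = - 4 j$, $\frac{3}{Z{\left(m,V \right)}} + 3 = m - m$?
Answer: $\frac{1116}{7} \approx 159.43$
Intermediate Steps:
$Z{\left(m,V \right)} = -1$ ($Z{\left(m,V \right)} = \frac{3}{-3 + \left(m - m\right)} = \frac{3}{-3 + 0} = \frac{3}{-3} = 3 \left(- \frac{1}{3}\right) = -1$)
$F = \frac{3}{7}$ ($F = - \frac{1 + 2 \left(-2\right)}{7} = - \frac{1 - 4}{7} = \left(- \frac{1}{7}\right) \left(-3\right) = \frac{3}{7} \approx 0.42857$)
$c{\left(Z{\left(4,2 \right)} \right)} F 93 = \left(-4\right) \left(-1\right) \frac{3}{7} \cdot 93 = 4 \cdot \frac{3}{7} \cdot 93 = \frac{12}{7} \cdot 93 = \frac{1116}{7}$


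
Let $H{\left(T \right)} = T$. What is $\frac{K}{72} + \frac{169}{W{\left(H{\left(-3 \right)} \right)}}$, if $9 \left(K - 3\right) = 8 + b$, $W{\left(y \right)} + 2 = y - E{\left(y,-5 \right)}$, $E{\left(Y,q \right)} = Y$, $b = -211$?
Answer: $- \frac{13733}{162} \approx -84.772$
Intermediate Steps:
$W{\left(y \right)} = -2$ ($W{\left(y \right)} = -2 + \left(y - y\right) = -2 + 0 = -2$)
$K = - \frac{176}{9}$ ($K = 3 + \frac{8 - 211}{9} = 3 + \frac{1}{9} \left(-203\right) = 3 - \frac{203}{9} = - \frac{176}{9} \approx -19.556$)
$\frac{K}{72} + \frac{169}{W{\left(H{\left(-3 \right)} \right)}} = - \frac{176}{9 \cdot 72} + \frac{169}{-2} = \left(- \frac{176}{9}\right) \frac{1}{72} + 169 \left(- \frac{1}{2}\right) = - \frac{22}{81} - \frac{169}{2} = - \frac{13733}{162}$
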